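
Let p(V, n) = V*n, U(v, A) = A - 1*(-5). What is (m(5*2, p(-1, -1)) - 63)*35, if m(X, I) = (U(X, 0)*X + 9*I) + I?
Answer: -105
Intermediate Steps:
U(v, A) = 5 + A (U(v, A) = A + 5 = 5 + A)
m(X, I) = 5*X + 10*I (m(X, I) = ((5 + 0)*X + 9*I) + I = (5*X + 9*I) + I = 5*X + 10*I)
(m(5*2, p(-1, -1)) - 63)*35 = ((5*(5*2) + 10*(-1*(-1))) - 63)*35 = ((5*10 + 10*1) - 63)*35 = ((50 + 10) - 63)*35 = (60 - 63)*35 = -3*35 = -105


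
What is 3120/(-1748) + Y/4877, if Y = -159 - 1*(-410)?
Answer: -3694373/2131249 ≈ -1.7334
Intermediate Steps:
Y = 251 (Y = -159 + 410 = 251)
3120/(-1748) + Y/4877 = 3120/(-1748) + 251/4877 = 3120*(-1/1748) + 251*(1/4877) = -780/437 + 251/4877 = -3694373/2131249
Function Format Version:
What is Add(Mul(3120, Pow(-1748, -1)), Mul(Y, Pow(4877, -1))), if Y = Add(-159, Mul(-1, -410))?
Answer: Rational(-3694373, 2131249) ≈ -1.7334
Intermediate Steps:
Y = 251 (Y = Add(-159, 410) = 251)
Add(Mul(3120, Pow(-1748, -1)), Mul(Y, Pow(4877, -1))) = Add(Mul(3120, Pow(-1748, -1)), Mul(251, Pow(4877, -1))) = Add(Mul(3120, Rational(-1, 1748)), Mul(251, Rational(1, 4877))) = Add(Rational(-780, 437), Rational(251, 4877)) = Rational(-3694373, 2131249)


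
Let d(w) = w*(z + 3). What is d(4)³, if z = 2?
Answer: 8000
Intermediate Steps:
d(w) = 5*w (d(w) = w*(2 + 3) = w*5 = 5*w)
d(4)³ = (5*4)³ = 20³ = 8000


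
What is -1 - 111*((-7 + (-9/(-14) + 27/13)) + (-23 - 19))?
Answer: 934771/182 ≈ 5136.1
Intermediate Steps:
-1 - 111*((-7 + (-9/(-14) + 27/13)) + (-23 - 19)) = -1 - 111*((-7 + (-9*(-1/14) + 27*(1/13))) - 42) = -1 - 111*((-7 + (9/14 + 27/13)) - 42) = -1 - 111*((-7 + 495/182) - 42) = -1 - 111*(-779/182 - 42) = -1 - 111*(-8423/182) = -1 + 934953/182 = 934771/182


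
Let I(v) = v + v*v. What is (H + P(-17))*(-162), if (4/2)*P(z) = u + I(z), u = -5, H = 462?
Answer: -96471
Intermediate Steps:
I(v) = v + v**2
P(z) = -5/2 + z*(1 + z)/2 (P(z) = (-5 + z*(1 + z))/2 = -5/2 + z*(1 + z)/2)
(H + P(-17))*(-162) = (462 + (-5/2 + (1/2)*(-17)*(1 - 17)))*(-162) = (462 + (-5/2 + (1/2)*(-17)*(-16)))*(-162) = (462 + (-5/2 + 136))*(-162) = (462 + 267/2)*(-162) = (1191/2)*(-162) = -96471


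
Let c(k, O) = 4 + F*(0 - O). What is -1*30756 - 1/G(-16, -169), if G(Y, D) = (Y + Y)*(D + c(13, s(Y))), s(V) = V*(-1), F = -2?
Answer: -130897537/4256 ≈ -30756.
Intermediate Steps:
s(V) = -V
c(k, O) = 4 + 2*O (c(k, O) = 4 - 2*(0 - O) = 4 - (-2)*O = 4 + 2*O)
G(Y, D) = 2*Y*(4 + D - 2*Y) (G(Y, D) = (Y + Y)*(D + (4 + 2*(-Y))) = (2*Y)*(D + (4 - 2*Y)) = (2*Y)*(4 + D - 2*Y) = 2*Y*(4 + D - 2*Y))
-1*30756 - 1/G(-16, -169) = -1*30756 - 1/(2*(-16)*(4 - 169 - 2*(-16))) = -30756 - 1/(2*(-16)*(4 - 169 + 32)) = -30756 - 1/(2*(-16)*(-133)) = -30756 - 1/4256 = -130897537/4256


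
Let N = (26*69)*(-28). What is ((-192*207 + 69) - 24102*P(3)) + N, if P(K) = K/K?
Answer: -114009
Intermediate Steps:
N = -50232 (N = 1794*(-28) = -50232)
P(K) = 1
((-192*207 + 69) - 24102*P(3)) + N = ((-192*207 + 69) - 24102*1) - 50232 = ((-39744 + 69) - 24102) - 50232 = (-39675 - 24102) - 50232 = -63777 - 50232 = -114009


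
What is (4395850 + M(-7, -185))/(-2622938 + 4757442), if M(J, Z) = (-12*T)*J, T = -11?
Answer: 2197463/1067252 ≈ 2.0590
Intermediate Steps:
M(J, Z) = 132*J (M(J, Z) = (-12*(-11))*J = 132*J)
(4395850 + M(-7, -185))/(-2622938 + 4757442) = (4395850 + 132*(-7))/(-2622938 + 4757442) = (4395850 - 924)/2134504 = 4394926*(1/2134504) = 2197463/1067252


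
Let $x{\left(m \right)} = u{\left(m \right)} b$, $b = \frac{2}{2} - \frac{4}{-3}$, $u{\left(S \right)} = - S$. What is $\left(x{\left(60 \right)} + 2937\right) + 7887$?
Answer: $10684$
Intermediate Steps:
$b = \frac{7}{3}$ ($b = 2 \cdot \frac{1}{2} - - \frac{4}{3} = 1 + \frac{4}{3} = \frac{7}{3} \approx 2.3333$)
$x{\left(m \right)} = - \frac{7 m}{3}$ ($x{\left(m \right)} = - m \frac{7}{3} = - \frac{7 m}{3}$)
$\left(x{\left(60 \right)} + 2937\right) + 7887 = \left(\left(- \frac{7}{3}\right) 60 + 2937\right) + 7887 = \left(-140 + 2937\right) + 7887 = 2797 + 7887 = 10684$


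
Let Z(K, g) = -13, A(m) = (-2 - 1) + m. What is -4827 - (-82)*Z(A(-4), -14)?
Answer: -5893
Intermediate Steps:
A(m) = -3 + m
-4827 - (-82)*Z(A(-4), -14) = -4827 - (-82)*(-13) = -4827 - 1*1066 = -4827 - 1066 = -5893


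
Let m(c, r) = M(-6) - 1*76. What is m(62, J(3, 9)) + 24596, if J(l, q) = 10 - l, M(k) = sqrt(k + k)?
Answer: 24520 + 2*I*sqrt(3) ≈ 24520.0 + 3.4641*I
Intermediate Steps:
M(k) = sqrt(2)*sqrt(k) (M(k) = sqrt(2*k) = sqrt(2)*sqrt(k))
m(c, r) = -76 + 2*I*sqrt(3) (m(c, r) = sqrt(2)*sqrt(-6) - 1*76 = sqrt(2)*(I*sqrt(6)) - 76 = 2*I*sqrt(3) - 76 = -76 + 2*I*sqrt(3))
m(62, J(3, 9)) + 24596 = (-76 + 2*I*sqrt(3)) + 24596 = 24520 + 2*I*sqrt(3)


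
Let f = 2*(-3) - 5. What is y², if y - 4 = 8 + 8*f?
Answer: 5776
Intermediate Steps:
f = -11 (f = -6 - 5 = -11)
y = -76 (y = 4 + (8 + 8*(-11)) = 4 + (8 - 88) = 4 - 80 = -76)
y² = (-76)² = 5776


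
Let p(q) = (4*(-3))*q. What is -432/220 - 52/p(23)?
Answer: -6737/3795 ≈ -1.7752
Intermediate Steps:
p(q) = -12*q
-432/220 - 52/p(23) = -432/220 - 52/((-12*23)) = -432*1/220 - 52/(-276) = -108/55 - 52*(-1/276) = -108/55 + 13/69 = -6737/3795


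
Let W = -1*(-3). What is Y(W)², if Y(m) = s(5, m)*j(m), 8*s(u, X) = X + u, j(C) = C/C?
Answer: 1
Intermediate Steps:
j(C) = 1
W = 3
s(u, X) = X/8 + u/8 (s(u, X) = (X + u)/8 = X/8 + u/8)
Y(m) = 5/8 + m/8 (Y(m) = (m/8 + (⅛)*5)*1 = (m/8 + 5/8)*1 = (5/8 + m/8)*1 = 5/8 + m/8)
Y(W)² = (5/8 + (⅛)*3)² = (5/8 + 3/8)² = 1² = 1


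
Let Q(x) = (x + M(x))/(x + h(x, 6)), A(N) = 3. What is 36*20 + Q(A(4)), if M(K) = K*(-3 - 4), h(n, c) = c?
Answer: 718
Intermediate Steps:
M(K) = -7*K (M(K) = K*(-7) = -7*K)
Q(x) = -6*x/(6 + x) (Q(x) = (x - 7*x)/(x + 6) = (-6*x)/(6 + x) = -6*x/(6 + x))
36*20 + Q(A(4)) = 36*20 - 6*3/(6 + 3) = 720 - 6*3/9 = 720 - 6*3*⅑ = 720 - 2 = 718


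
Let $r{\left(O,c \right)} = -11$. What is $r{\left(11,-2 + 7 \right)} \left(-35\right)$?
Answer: $385$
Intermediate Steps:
$r{\left(11,-2 + 7 \right)} \left(-35\right) = \left(-11\right) \left(-35\right) = 385$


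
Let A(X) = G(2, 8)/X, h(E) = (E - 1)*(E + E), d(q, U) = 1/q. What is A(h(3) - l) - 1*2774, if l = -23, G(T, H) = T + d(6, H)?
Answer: -582527/210 ≈ -2773.9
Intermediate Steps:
G(T, H) = ⅙ + T (G(T, H) = T + 1/6 = T + ⅙ = ⅙ + T)
h(E) = 2*E*(-1 + E) (h(E) = (-1 + E)*(2*E) = 2*E*(-1 + E))
A(X) = 13/(6*X) (A(X) = (⅙ + 2)/X = 13/(6*X))
A(h(3) - l) - 1*2774 = 13/(6*(2*3*(-1 + 3) - 1*(-23))) - 1*2774 = 13/(6*(2*3*2 + 23)) - 2774 = 13/(6*(12 + 23)) - 2774 = (13/6)/35 - 2774 = (13/6)*(1/35) - 2774 = 13/210 - 2774 = -582527/210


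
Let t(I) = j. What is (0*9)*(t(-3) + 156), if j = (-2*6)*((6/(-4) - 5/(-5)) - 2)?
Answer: 0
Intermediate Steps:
j = 30 (j = -12*((6*(-1/4) - 5*(-1/5)) - 2) = -12*((-3/2 + 1) - 2) = -12*(-1/2 - 2) = -12*(-5/2) = 30)
t(I) = 30
(0*9)*(t(-3) + 156) = (0*9)*(30 + 156) = 0*186 = 0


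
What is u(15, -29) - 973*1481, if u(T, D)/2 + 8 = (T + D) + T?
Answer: -1441027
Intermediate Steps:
u(T, D) = -16 + 2*D + 4*T (u(T, D) = -16 + 2*((T + D) + T) = -16 + 2*((D + T) + T) = -16 + 2*(D + 2*T) = -16 + (2*D + 4*T) = -16 + 2*D + 4*T)
u(15, -29) - 973*1481 = (-16 + 2*(-29) + 4*15) - 973*1481 = (-16 - 58 + 60) - 1441013 = -14 - 1441013 = -1441027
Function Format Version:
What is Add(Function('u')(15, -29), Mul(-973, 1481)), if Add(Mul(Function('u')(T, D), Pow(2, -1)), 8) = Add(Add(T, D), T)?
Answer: -1441027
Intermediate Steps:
Function('u')(T, D) = Add(-16, Mul(2, D), Mul(4, T)) (Function('u')(T, D) = Add(-16, Mul(2, Add(Add(T, D), T))) = Add(-16, Mul(2, Add(Add(D, T), T))) = Add(-16, Mul(2, Add(D, Mul(2, T)))) = Add(-16, Add(Mul(2, D), Mul(4, T))) = Add(-16, Mul(2, D), Mul(4, T)))
Add(Function('u')(15, -29), Mul(-973, 1481)) = Add(Add(-16, Mul(2, -29), Mul(4, 15)), Mul(-973, 1481)) = Add(Add(-16, -58, 60), -1441013) = Add(-14, -1441013) = -1441027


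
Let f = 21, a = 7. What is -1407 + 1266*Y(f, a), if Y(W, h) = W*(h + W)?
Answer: 743001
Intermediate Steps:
Y(W, h) = W*(W + h)
-1407 + 1266*Y(f, a) = -1407 + 1266*(21*(21 + 7)) = -1407 + 1266*(21*28) = -1407 + 1266*588 = -1407 + 744408 = 743001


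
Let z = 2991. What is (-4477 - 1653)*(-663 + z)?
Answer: -14270640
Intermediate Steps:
(-4477 - 1653)*(-663 + z) = (-4477 - 1653)*(-663 + 2991) = -6130*2328 = -14270640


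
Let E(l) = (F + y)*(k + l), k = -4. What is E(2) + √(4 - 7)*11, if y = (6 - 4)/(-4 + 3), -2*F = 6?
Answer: 10 + 11*I*√3 ≈ 10.0 + 19.053*I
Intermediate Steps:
F = -3 (F = -½*6 = -3)
y = -2 (y = 2/(-1) = 2*(-1) = -2)
E(l) = 20 - 5*l (E(l) = (-3 - 2)*(-4 + l) = -5*(-4 + l) = 20 - 5*l)
E(2) + √(4 - 7)*11 = (20 - 5*2) + √(4 - 7)*11 = (20 - 10) + √(-3)*11 = 10 + (I*√3)*11 = 10 + 11*I*√3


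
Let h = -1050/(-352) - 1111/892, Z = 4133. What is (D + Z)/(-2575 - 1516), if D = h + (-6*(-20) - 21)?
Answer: -166165727/160563568 ≈ -1.0349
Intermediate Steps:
h = 68191/39248 (h = -1050*(-1/352) - 1111*1/892 = 525/176 - 1111/892 = 68191/39248 ≈ 1.7374)
D = 3953743/39248 (D = 68191/39248 + (-6*(-20) - 21) = 68191/39248 + (120 - 21) = 68191/39248 + 99 = 3953743/39248 ≈ 100.74)
(D + Z)/(-2575 - 1516) = (3953743/39248 + 4133)/(-2575 - 1516) = (166165727/39248)/(-4091) = (166165727/39248)*(-1/4091) = -166165727/160563568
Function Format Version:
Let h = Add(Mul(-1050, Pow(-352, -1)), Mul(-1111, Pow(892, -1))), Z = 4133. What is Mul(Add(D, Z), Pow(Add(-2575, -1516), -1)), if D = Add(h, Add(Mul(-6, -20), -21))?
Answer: Rational(-166165727, 160563568) ≈ -1.0349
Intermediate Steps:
h = Rational(68191, 39248) (h = Add(Mul(-1050, Rational(-1, 352)), Mul(-1111, Rational(1, 892))) = Add(Rational(525, 176), Rational(-1111, 892)) = Rational(68191, 39248) ≈ 1.7374)
D = Rational(3953743, 39248) (D = Add(Rational(68191, 39248), Add(Mul(-6, -20), -21)) = Add(Rational(68191, 39248), Add(120, -21)) = Add(Rational(68191, 39248), 99) = Rational(3953743, 39248) ≈ 100.74)
Mul(Add(D, Z), Pow(Add(-2575, -1516), -1)) = Mul(Add(Rational(3953743, 39248), 4133), Pow(Add(-2575, -1516), -1)) = Mul(Rational(166165727, 39248), Pow(-4091, -1)) = Mul(Rational(166165727, 39248), Rational(-1, 4091)) = Rational(-166165727, 160563568)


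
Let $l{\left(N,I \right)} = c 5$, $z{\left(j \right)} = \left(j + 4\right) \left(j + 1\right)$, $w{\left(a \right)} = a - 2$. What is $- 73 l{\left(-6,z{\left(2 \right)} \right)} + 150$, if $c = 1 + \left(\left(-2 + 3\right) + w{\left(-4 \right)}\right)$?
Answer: $1610$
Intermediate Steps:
$w{\left(a \right)} = -2 + a$ ($w{\left(a \right)} = a - 2 = -2 + a$)
$c = -4$ ($c = 1 + \left(\left(-2 + 3\right) - 6\right) = 1 + \left(1 - 6\right) = 1 - 5 = -4$)
$z{\left(j \right)} = \left(1 + j\right) \left(4 + j\right)$ ($z{\left(j \right)} = \left(4 + j\right) \left(1 + j\right) = \left(1 + j\right) \left(4 + j\right)$)
$l{\left(N,I \right)} = -20$ ($l{\left(N,I \right)} = \left(-4\right) 5 = -20$)
$- 73 l{\left(-6,z{\left(2 \right)} \right)} + 150 = \left(-73\right) \left(-20\right) + 150 = 1460 + 150 = 1610$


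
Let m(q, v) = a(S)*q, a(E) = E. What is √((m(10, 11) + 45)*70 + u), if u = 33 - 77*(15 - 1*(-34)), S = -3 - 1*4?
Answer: 3*I*√610 ≈ 74.094*I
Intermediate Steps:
S = -7 (S = -3 - 4 = -7)
m(q, v) = -7*q
u = -3740 (u = 33 - 77*(15 + 34) = 33 - 77*49 = 33 - 3773 = -3740)
√((m(10, 11) + 45)*70 + u) = √((-7*10 + 45)*70 - 3740) = √((-70 + 45)*70 - 3740) = √(-25*70 - 3740) = √(-1750 - 3740) = √(-5490) = 3*I*√610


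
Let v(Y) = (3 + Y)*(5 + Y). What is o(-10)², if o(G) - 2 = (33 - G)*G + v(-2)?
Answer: 180625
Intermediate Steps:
o(G) = 5 + G*(33 - G) (o(G) = 2 + ((33 - G)*G + (15 + (-2)² + 8*(-2))) = 2 + (G*(33 - G) + (15 + 4 - 16)) = 2 + (G*(33 - G) + 3) = 2 + (3 + G*(33 - G)) = 5 + G*(33 - G))
o(-10)² = (5 - 1*(-10)² + 33*(-10))² = (5 - 1*100 - 330)² = (5 - 100 - 330)² = (-425)² = 180625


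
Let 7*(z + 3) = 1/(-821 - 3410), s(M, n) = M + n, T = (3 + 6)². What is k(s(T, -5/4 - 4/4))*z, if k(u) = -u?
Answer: 999585/4231 ≈ 236.25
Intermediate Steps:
T = 81 (T = 9² = 81)
z = -88852/29617 (z = -3 + 1/(7*(-821 - 3410)) = -3 + (⅐)/(-4231) = -3 + (⅐)*(-1/4231) = -3 - 1/29617 = -88852/29617 ≈ -3.0000)
k(s(T, -5/4 - 4/4))*z = -(81 + (-5/4 - 4/4))*(-88852/29617) = -(81 + (-5*¼ - 4*¼))*(-88852/29617) = -(81 + (-5/4 - 1))*(-88852/29617) = -(81 - 9/4)*(-88852/29617) = -1*315/4*(-88852/29617) = -315/4*(-88852/29617) = 999585/4231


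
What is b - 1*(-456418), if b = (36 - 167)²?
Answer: 473579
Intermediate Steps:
b = 17161 (b = (-131)² = 17161)
b - 1*(-456418) = 17161 - 1*(-456418) = 17161 + 456418 = 473579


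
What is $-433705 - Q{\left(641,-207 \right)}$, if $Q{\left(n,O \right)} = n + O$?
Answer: $-434139$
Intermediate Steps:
$Q{\left(n,O \right)} = O + n$
$-433705 - Q{\left(641,-207 \right)} = -433705 - \left(-207 + 641\right) = -433705 - 434 = -434139$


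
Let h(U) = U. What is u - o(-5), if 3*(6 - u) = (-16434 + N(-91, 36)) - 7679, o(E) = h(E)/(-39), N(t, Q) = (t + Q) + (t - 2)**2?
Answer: 201976/39 ≈ 5178.9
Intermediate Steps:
N(t, Q) = Q + t + (-2 + t)**2 (N(t, Q) = (Q + t) + (-2 + t)**2 = Q + t + (-2 + t)**2)
o(E) = -E/39 (o(E) = E/(-39) = E*(-1/39) = -E/39)
u = 5179 (u = 6 - ((-16434 + (36 - 91 + (-2 - 91)**2)) - 7679)/3 = 6 - ((-16434 + (36 - 91 + (-93)**2)) - 7679)/3 = 6 - ((-16434 + (36 - 91 + 8649)) - 7679)/3 = 6 - ((-16434 + 8594) - 7679)/3 = 6 - (-7840 - 7679)/3 = 6 - 1/3*(-15519) = 6 + 5173 = 5179)
u - o(-5) = 5179 - (-1)*(-5)/39 = 5179 - 1*5/39 = 5179 - 5/39 = 201976/39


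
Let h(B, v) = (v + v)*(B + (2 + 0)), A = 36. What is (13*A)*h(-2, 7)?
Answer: 0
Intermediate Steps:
h(B, v) = 2*v*(2 + B) (h(B, v) = (2*v)*(B + 2) = (2*v)*(2 + B) = 2*v*(2 + B))
(13*A)*h(-2, 7) = (13*36)*(2*7*(2 - 2)) = 468*(2*7*0) = 468*0 = 0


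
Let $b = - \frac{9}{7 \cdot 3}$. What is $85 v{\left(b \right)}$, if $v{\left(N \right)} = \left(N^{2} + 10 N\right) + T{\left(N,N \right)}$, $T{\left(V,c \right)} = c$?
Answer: $- \frac{18870}{49} \approx -385.1$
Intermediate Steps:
$b = - \frac{3}{7}$ ($b = - \frac{9}{21} = \left(-9\right) \frac{1}{21} = - \frac{3}{7} \approx -0.42857$)
$v{\left(N \right)} = N^{2} + 11 N$ ($v{\left(N \right)} = \left(N^{2} + 10 N\right) + N = N^{2} + 11 N$)
$85 v{\left(b \right)} = 85 \left(- \frac{3 \left(11 - \frac{3}{7}\right)}{7}\right) = 85 \left(\left(- \frac{3}{7}\right) \frac{74}{7}\right) = 85 \left(- \frac{222}{49}\right) = - \frac{18870}{49}$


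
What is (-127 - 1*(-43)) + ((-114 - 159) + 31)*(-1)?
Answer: 158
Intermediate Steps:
(-127 - 1*(-43)) + ((-114 - 159) + 31)*(-1) = (-127 + 43) + (-273 + 31)*(-1) = -84 - 242*(-1) = -84 + 242 = 158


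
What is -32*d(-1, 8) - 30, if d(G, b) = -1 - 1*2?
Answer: 66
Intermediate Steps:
d(G, b) = -3 (d(G, b) = -1 - 2 = -3)
-32*d(-1, 8) - 30 = -32*(-3) - 30 = 96 - 30 = 66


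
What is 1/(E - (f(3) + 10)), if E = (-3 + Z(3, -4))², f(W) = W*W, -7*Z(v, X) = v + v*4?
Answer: 49/365 ≈ 0.13425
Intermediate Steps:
Z(v, X) = -5*v/7 (Z(v, X) = -(v + v*4)/7 = -(v + 4*v)/7 = -5*v/7)
f(W) = W²
E = 1296/49 (E = (-3 - 5/7*3)² = (-3 - 15/7)² = (-36/7)² = 1296/49 ≈ 26.449)
1/(E - (f(3) + 10)) = 1/(1296/49 - (3² + 10)) = 1/(1296/49 - (9 + 10)) = 1/(1296/49 - 1*19) = 1/(1296/49 - 19) = 1/(365/49) = 49/365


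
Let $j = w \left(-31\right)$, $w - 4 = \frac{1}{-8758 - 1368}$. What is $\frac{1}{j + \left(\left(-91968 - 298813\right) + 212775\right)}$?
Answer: $- \frac{10126}{1803744349} \approx -5.6139 \cdot 10^{-6}$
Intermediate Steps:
$w = \frac{40503}{10126}$ ($w = 4 + \frac{1}{-8758 - 1368} = 4 + \frac{1}{-10126} = 4 - \frac{1}{10126} = \frac{40503}{10126} \approx 3.9999$)
$j = - \frac{1255593}{10126}$ ($j = \frac{40503}{10126} \left(-31\right) = - \frac{1255593}{10126} \approx -124.0$)
$\frac{1}{j + \left(\left(-91968 - 298813\right) + 212775\right)} = \frac{1}{- \frac{1255593}{10126} + \left(\left(-91968 - 298813\right) + 212775\right)} = \frac{1}{- \frac{1255593}{10126} + \left(-390781 + 212775\right)} = \frac{1}{- \frac{1255593}{10126} - 178006} = \frac{1}{- \frac{1803744349}{10126}} = - \frac{10126}{1803744349}$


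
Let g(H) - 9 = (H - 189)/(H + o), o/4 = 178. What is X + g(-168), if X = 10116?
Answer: 323979/32 ≈ 10124.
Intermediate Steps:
o = 712 (o = 4*178 = 712)
g(H) = 9 + (-189 + H)/(712 + H) (g(H) = 9 + (H - 189)/(H + 712) = 9 + (-189 + H)/(712 + H))
X + g(-168) = 10116 + (6219 + 10*(-168))/(712 - 168) = 10116 + (6219 - 1680)/544 = 10116 + (1/544)*4539 = 10116 + 267/32 = 323979/32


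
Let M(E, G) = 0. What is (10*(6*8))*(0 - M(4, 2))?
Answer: 0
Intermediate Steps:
(10*(6*8))*(0 - M(4, 2)) = (10*(6*8))*(0 - 1*0) = (10*48)*(0 + 0) = 480*0 = 0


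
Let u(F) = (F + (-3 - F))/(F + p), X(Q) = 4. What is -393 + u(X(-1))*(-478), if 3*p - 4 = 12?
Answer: -3351/14 ≈ -239.36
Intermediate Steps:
p = 16/3 (p = 4/3 + (⅓)*12 = 4/3 + 4 = 16/3 ≈ 5.3333)
u(F) = -3/(16/3 + F) (u(F) = (F + (-3 - F))/(F + 16/3) = -3/(16/3 + F))
-393 + u(X(-1))*(-478) = -393 - 9/(16 + 3*4)*(-478) = -393 - 9/(16 + 12)*(-478) = -393 - 9/28*(-478) = -393 + 2151/14 = -3351/14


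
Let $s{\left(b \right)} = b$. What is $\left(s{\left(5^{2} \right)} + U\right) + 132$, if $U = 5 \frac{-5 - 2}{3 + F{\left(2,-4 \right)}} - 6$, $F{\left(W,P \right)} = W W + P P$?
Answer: $\frac{3438}{23} \approx 149.48$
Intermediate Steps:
$F{\left(W,P \right)} = P^{2} + W^{2}$ ($F{\left(W,P \right)} = W^{2} + P^{2} = P^{2} + W^{2}$)
$U = - \frac{173}{23}$ ($U = 5 \frac{-5 - 2}{3 + \left(\left(-4\right)^{2} + 2^{2}\right)} - 6 = 5 \left(- \frac{7}{3 + \left(16 + 4\right)}\right) - 6 = 5 \left(- \frac{7}{3 + 20}\right) - 6 = 5 \left(- \frac{7}{23}\right) - 6 = - \frac{35}{23} - 6 = - \frac{173}{23} \approx -7.5217$)
$\left(s{\left(5^{2} \right)} + U\right) + 132 = \left(5^{2} - \frac{173}{23}\right) + 132 = \left(25 - \frac{173}{23}\right) + 132 = \frac{402}{23} + 132 = \frac{3438}{23}$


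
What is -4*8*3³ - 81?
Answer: -945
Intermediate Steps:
-4*8*3³ - 81 = -32*27 - 81 = -864 - 81 = -945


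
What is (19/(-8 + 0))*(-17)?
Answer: 323/8 ≈ 40.375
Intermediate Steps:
(19/(-8 + 0))*(-17) = (19/(-8))*(-17) = -1/8*19*(-17) = -19/8*(-17) = 323/8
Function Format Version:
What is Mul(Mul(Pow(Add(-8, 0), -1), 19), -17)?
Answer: Rational(323, 8) ≈ 40.375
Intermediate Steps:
Mul(Mul(Pow(Add(-8, 0), -1), 19), -17) = Mul(Mul(Pow(-8, -1), 19), -17) = Mul(Mul(Rational(-1, 8), 19), -17) = Mul(Rational(-19, 8), -17) = Rational(323, 8)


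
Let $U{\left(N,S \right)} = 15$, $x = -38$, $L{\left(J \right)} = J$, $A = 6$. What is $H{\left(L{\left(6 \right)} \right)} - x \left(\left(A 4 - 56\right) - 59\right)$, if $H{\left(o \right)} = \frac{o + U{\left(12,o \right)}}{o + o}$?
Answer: $- \frac{13825}{4} \approx -3456.3$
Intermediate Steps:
$H{\left(o \right)} = \frac{15 + o}{2 o}$ ($H{\left(o \right)} = \frac{o + 15}{o + o} = \frac{15 + o}{2 o}$)
$H{\left(L{\left(6 \right)} \right)} - x \left(\left(A 4 - 56\right) - 59\right) = \frac{15 + 6}{2 \cdot 6} - - 38 \left(\left(6 \cdot 4 - 56\right) - 59\right) = \frac{1}{2} \cdot \frac{1}{6} \cdot 21 - - 38 \left(\left(24 - 56\right) - 59\right) = \frac{7}{4} - - 38 \left(-32 - 59\right) = \frac{7}{4} - \left(-38\right) \left(-91\right) = \frac{7}{4} - 3458 = - \frac{13825}{4}$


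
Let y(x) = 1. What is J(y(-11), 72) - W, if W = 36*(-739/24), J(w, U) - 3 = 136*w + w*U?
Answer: 2639/2 ≈ 1319.5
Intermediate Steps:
J(w, U) = 3 + 136*w + U*w (J(w, U) = 3 + (136*w + w*U) = 3 + (136*w + U*w) = 3 + 136*w + U*w)
W = -2217/2 (W = 36*(-739*1/24) = 36*(-739/24) = -2217/2 ≈ -1108.5)
J(y(-11), 72) - W = (3 + 136*1 + 72*1) - 1*(-2217/2) = (3 + 136 + 72) + 2217/2 = 211 + 2217/2 = 2639/2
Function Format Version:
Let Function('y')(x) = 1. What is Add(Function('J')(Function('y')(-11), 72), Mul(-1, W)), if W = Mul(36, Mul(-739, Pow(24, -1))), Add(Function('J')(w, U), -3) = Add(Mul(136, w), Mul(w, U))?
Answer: Rational(2639, 2) ≈ 1319.5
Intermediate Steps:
Function('J')(w, U) = Add(3, Mul(136, w), Mul(U, w)) (Function('J')(w, U) = Add(3, Add(Mul(136, w), Mul(w, U))) = Add(3, Add(Mul(136, w), Mul(U, w))) = Add(3, Mul(136, w), Mul(U, w)))
W = Rational(-2217, 2) (W = Mul(36, Mul(-739, Rational(1, 24))) = Mul(36, Rational(-739, 24)) = Rational(-2217, 2) ≈ -1108.5)
Add(Function('J')(Function('y')(-11), 72), Mul(-1, W)) = Add(Add(3, Mul(136, 1), Mul(72, 1)), Mul(-1, Rational(-2217, 2))) = Add(Add(3, 136, 72), Rational(2217, 2)) = Add(211, Rational(2217, 2)) = Rational(2639, 2)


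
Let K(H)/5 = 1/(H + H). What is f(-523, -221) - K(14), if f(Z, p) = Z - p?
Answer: -8461/28 ≈ -302.18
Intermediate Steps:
K(H) = 5/(2*H) (K(H) = 5/(H + H) = 5/((2*H)) = 5*(1/(2*H)) = 5/(2*H))
f(-523, -221) - K(14) = (-523 - 1*(-221)) - 5/(2*14) = (-523 + 221) - 5/(2*14) = -302 - 1*5/28 = -302 - 5/28 = -8461/28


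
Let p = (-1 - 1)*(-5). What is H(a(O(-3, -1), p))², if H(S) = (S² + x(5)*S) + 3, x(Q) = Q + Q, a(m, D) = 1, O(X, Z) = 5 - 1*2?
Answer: 196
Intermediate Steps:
O(X, Z) = 3 (O(X, Z) = 5 - 2 = 3)
p = 10 (p = -2*(-5) = 10)
x(Q) = 2*Q
H(S) = 3 + S² + 10*S (H(S) = (S² + (2*5)*S) + 3 = (S² + 10*S) + 3 = 3 + S² + 10*S)
H(a(O(-3, -1), p))² = (3 + 1² + 10*1)² = (3 + 1 + 10)² = 14² = 196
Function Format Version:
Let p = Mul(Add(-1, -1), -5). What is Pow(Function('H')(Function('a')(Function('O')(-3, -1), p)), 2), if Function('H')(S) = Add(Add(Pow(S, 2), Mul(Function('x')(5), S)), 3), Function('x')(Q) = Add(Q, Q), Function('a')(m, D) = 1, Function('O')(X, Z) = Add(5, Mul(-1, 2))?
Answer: 196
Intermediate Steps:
Function('O')(X, Z) = 3 (Function('O')(X, Z) = Add(5, -2) = 3)
p = 10 (p = Mul(-2, -5) = 10)
Function('x')(Q) = Mul(2, Q)
Function('H')(S) = Add(3, Pow(S, 2), Mul(10, S)) (Function('H')(S) = Add(Add(Pow(S, 2), Mul(Mul(2, 5), S)), 3) = Add(Add(Pow(S, 2), Mul(10, S)), 3) = Add(3, Pow(S, 2), Mul(10, S)))
Pow(Function('H')(Function('a')(Function('O')(-3, -1), p)), 2) = Pow(Add(3, Pow(1, 2), Mul(10, 1)), 2) = Pow(Add(3, 1, 10), 2) = Pow(14, 2) = 196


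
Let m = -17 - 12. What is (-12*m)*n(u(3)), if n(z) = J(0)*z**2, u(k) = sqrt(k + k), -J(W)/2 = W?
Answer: 0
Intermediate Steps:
J(W) = -2*W
m = -29
u(k) = sqrt(2)*sqrt(k) (u(k) = sqrt(2*k) = sqrt(2)*sqrt(k))
n(z) = 0 (n(z) = (-2*0)*z**2 = 0*z**2 = 0)
(-12*m)*n(u(3)) = -12*(-29)*0 = 348*0 = 0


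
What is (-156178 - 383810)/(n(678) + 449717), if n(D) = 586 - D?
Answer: -179996/149875 ≈ -1.2010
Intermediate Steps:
(-156178 - 383810)/(n(678) + 449717) = (-156178 - 383810)/((586 - 1*678) + 449717) = -539988/((586 - 678) + 449717) = -539988/(-92 + 449717) = -539988/449625 = -539988*1/449625 = -179996/149875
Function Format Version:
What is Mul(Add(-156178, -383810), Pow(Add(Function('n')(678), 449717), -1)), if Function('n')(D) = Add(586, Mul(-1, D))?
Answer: Rational(-179996, 149875) ≈ -1.2010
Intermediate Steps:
Mul(Add(-156178, -383810), Pow(Add(Function('n')(678), 449717), -1)) = Mul(Add(-156178, -383810), Pow(Add(Add(586, Mul(-1, 678)), 449717), -1)) = Mul(-539988, Pow(Add(Add(586, -678), 449717), -1)) = Mul(-539988, Pow(Add(-92, 449717), -1)) = Mul(-539988, Pow(449625, -1)) = Mul(-539988, Rational(1, 449625)) = Rational(-179996, 149875)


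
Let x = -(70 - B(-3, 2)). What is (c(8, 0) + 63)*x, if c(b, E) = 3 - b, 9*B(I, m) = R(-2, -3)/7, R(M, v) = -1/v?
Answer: -767282/189 ≈ -4059.7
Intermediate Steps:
B(I, m) = 1/189 (B(I, m) = (-1/(-3)/7)/9 = (-1*(-⅓)*(⅐))/9 = ((⅓)*(⅐))/9 = (⅑)*(1/21) = 1/189)
x = -13229/189 (x = -(70 - 1*1/189) = -(70 - 1/189) = -1*13229/189 = -13229/189 ≈ -69.995)
(c(8, 0) + 63)*x = ((3 - 1*8) + 63)*(-13229/189) = ((3 - 8) + 63)*(-13229/189) = (-5 + 63)*(-13229/189) = 58*(-13229/189) = -767282/189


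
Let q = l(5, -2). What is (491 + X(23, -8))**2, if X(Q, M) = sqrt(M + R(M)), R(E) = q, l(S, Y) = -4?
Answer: 241069 + 1964*I*sqrt(3) ≈ 2.4107e+5 + 3401.7*I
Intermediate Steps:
q = -4
R(E) = -4
X(Q, M) = sqrt(-4 + M) (X(Q, M) = sqrt(M - 4) = sqrt(-4 + M))
(491 + X(23, -8))**2 = (491 + sqrt(-4 - 8))**2 = (491 + sqrt(-12))**2 = (491 + 2*I*sqrt(3))**2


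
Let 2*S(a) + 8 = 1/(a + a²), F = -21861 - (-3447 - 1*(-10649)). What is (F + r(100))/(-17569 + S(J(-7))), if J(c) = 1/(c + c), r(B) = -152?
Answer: 379795/228547 ≈ 1.6618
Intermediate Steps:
J(c) = 1/(2*c)
F = -29063 (F = -21861 - (-3447 + 10649) = -21861 - 1*7202 = -21861 - 7202 = -29063)
S(a) = -4 + 1/(2*(a + a²))
(F + r(100))/(-17569 + S(J(-7))) = (-29063 - 152)/(-17569 + (1 - 4/(-7) - 8*((½)/(-7))²)/(2*(((½)/(-7)))*(1 + (½)/(-7)))) = -29215/(-17569 + (1 - 4*(-1)/7 - 8*((½)*(-⅐))²)/(2*(((½)*(-⅐)))*(1 + (½)*(-⅐)))) = -29215/(-17569 + (1 - 8*(-1/14) - 8*(-1/14)²)/(2*(-1/14)*(1 - 1/14))) = -29215/(-17569 + (½)*(-14)*(1 + 4/7 - 8*1/196)/(13/14)) = -29215/(-17569 + (½)*(-14)*(14/13)*(1 + 4/7 - 2/49)) = -29215/(-17569 + (½)*(-14)*(14/13)*(75/49)) = -29215/(-17569 - 150/13) = -29215/(-228547/13) = -29215*(-13/228547) = 379795/228547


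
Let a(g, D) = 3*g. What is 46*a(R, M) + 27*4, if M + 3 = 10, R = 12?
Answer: 1764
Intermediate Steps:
M = 7 (M = -3 + 10 = 7)
46*a(R, M) + 27*4 = 46*(3*12) + 27*4 = 46*36 + 108 = 1656 + 108 = 1764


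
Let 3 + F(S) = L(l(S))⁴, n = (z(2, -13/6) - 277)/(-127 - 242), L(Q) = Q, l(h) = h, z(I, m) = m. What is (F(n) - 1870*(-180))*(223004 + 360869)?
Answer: 4722147216717699853677121/24027604025616 ≈ 1.9653e+11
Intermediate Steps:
n = 1675/2214 (n = (-13/6 - 277)/(-127 - 242) = (-13*⅙ - 277)/(-369) = (-13/6 - 277)*(-1/369) = -1675/6*(-1/369) = 1675/2214 ≈ 0.75655)
F(S) = -3 + S⁴
(F(n) - 1870*(-180))*(223004 + 360869) = ((-3 + (1675/2214)⁴) - 1870*(-180))*(223004 + 360869) = ((-3 + 7871531640625/24027604025616) + 336600)*583873 = (-64211280436223/24027604025616 + 336600)*583873 = (8087627303741909377/24027604025616)*583873 = 4722147216717699853677121/24027604025616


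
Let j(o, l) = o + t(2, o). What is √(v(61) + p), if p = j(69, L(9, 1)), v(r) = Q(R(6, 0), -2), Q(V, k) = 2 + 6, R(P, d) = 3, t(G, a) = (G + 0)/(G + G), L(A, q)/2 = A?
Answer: √310/2 ≈ 8.8034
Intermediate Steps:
L(A, q) = 2*A
t(G, a) = ½ (t(G, a) = G/((2*G)) = G*(1/(2*G)) = ½)
Q(V, k) = 8
v(r) = 8
j(o, l) = ½ + o (j(o, l) = o + ½ = ½ + o)
p = 139/2 (p = ½ + 69 = 139/2 ≈ 69.500)
√(v(61) + p) = √(8 + 139/2) = √(155/2) = √310/2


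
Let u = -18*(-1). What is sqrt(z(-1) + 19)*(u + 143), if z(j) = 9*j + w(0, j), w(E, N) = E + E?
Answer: 161*sqrt(10) ≈ 509.13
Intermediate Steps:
w(E, N) = 2*E
z(j) = 9*j (z(j) = 9*j + 2*0 = 9*j + 0 = 9*j)
u = 18
sqrt(z(-1) + 19)*(u + 143) = sqrt(9*(-1) + 19)*(18 + 143) = sqrt(-9 + 19)*161 = sqrt(10)*161 = 161*sqrt(10)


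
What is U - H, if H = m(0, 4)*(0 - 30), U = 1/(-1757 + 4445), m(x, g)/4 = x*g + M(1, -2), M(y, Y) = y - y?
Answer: 1/2688 ≈ 0.00037202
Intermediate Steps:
M(y, Y) = 0
m(x, g) = 4*g*x (m(x, g) = 4*(x*g + 0) = 4*(g*x + 0) = 4*(g*x) = 4*g*x)
U = 1/2688 ≈ 0.00037202
H = 0 (H = (4*4*0)*(0 - 30) = 0*(-30) = 0)
U - H = 1/2688 - 1*0 = 1/2688 + 0 = 1/2688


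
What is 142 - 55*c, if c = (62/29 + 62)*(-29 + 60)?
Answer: -3167182/29 ≈ -1.0921e+5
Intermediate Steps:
c = 57660/29 (c = (62*(1/29) + 62)*31 = (62/29 + 62)*31 = (1860/29)*31 = 57660/29 ≈ 1988.3)
142 - 55*c = 142 - 55*57660/29 = 142 - 3171300/29 = -3167182/29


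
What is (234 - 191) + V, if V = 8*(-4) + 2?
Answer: 13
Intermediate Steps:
V = -30 (V = -32 + 2 = -30)
(234 - 191) + V = (234 - 191) - 30 = 43 - 30 = 13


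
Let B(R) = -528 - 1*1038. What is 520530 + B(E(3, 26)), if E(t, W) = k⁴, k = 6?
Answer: 518964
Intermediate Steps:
E(t, W) = 1296 (E(t, W) = 6⁴ = 1296)
B(R) = -1566 (B(R) = -528 - 1038 = -1566)
520530 + B(E(3, 26)) = 520530 - 1566 = 518964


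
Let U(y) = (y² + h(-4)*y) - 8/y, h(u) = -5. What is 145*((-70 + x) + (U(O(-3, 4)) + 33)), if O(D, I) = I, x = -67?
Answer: -15950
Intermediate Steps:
U(y) = y² - 8/y - 5*y (U(y) = (y² - 5*y) - 8/y = y² - 8/y - 5*y)
145*((-70 + x) + (U(O(-3, 4)) + 33)) = 145*((-70 - 67) + ((-8 + 4²*(-5 + 4))/4 + 33)) = 145*(-137 + ((-8 + 16*(-1))/4 + 33)) = 145*(-137 + ((-8 - 16)/4 + 33)) = 145*(-137 + ((¼)*(-24) + 33)) = 145*(-137 + (-6 + 33)) = 145*(-137 + 27) = 145*(-110) = -15950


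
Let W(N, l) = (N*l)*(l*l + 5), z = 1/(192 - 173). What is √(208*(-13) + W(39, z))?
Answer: I*√351049738/361 ≈ 51.901*I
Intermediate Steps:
z = 1/19 ≈ 0.052632
W(N, l) = N*l*(5 + l²) (W(N, l) = (N*l)*(l² + 5) = (N*l)*(5 + l²) = N*l*(5 + l²))
√(208*(-13) + W(39, z)) = √(208*(-13) + 39*(1/19)*(5 + (1/19)²)) = √(-2704 + 39*(1/19)*(5 + 1/361)) = √(-2704 + 39*(1/19)*(1806/361)) = √(-2704 + 70434/6859) = √(-18476302/6859) = I*√351049738/361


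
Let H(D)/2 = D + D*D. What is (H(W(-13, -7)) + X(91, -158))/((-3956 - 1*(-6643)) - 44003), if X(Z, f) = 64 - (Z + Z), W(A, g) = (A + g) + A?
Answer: -997/20658 ≈ -0.048262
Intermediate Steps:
W(A, g) = g + 2*A
X(Z, f) = 64 - 2*Z
H(D) = 2*D + 2*D² (H(D) = 2*(D + D*D) = 2*(D + D²) = 2*D + 2*D²)
(H(W(-13, -7)) + X(91, -158))/((-3956 - 1*(-6643)) - 44003) = (2*(-7 + 2*(-13))*(1 + (-7 + 2*(-13))) + (64 - 2*91))/((-3956 - 1*(-6643)) - 44003) = (2*(-7 - 26)*(1 + (-7 - 26)) + (64 - 182))/((-3956 + 6643) - 44003) = (2*(-33)*(1 - 33) - 118)/(2687 - 44003) = (2*(-33)*(-32) - 118)/(-41316) = (2112 - 118)*(-1/41316) = 1994*(-1/41316) = -997/20658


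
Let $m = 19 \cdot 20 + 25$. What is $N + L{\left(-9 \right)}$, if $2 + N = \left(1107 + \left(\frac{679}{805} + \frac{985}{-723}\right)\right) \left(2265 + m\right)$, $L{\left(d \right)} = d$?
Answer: $\frac{16375649065}{5543} \approx 2.9543 \cdot 10^{6}$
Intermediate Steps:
$m = 405$ ($m = 380 + 25 = 405$)
$N = \frac{16375698952}{5543}$ ($N = -2 + \left(1107 + \left(\frac{679}{805} + \frac{985}{-723}\right)\right) \left(2265 + 405\right) = -2 + \left(1107 + \left(679 \cdot \frac{1}{805} + 985 \left(- \frac{1}{723}\right)\right)\right) 2670 = -2 + \left(1107 + \left(\frac{97}{115} - \frac{985}{723}\right)\right) 2670 = -2 + \left(1107 - \frac{43144}{83145}\right) 2670 = -2 + \frac{91998371}{83145} \cdot 2670 = -2 + \frac{16375710038}{5543} = \frac{16375698952}{5543} \approx 2.9543 \cdot 10^{6}$)
$N + L{\left(-9 \right)} = \frac{16375698952}{5543} - 9 = \frac{16375649065}{5543}$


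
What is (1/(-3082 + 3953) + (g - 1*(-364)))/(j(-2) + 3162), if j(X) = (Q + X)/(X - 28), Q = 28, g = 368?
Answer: 9563595/41300207 ≈ 0.23156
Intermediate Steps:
j(X) = (28 + X)/(-28 + X) (j(X) = (28 + X)/(X - 28) = (28 + X)/(-28 + X))
(1/(-3082 + 3953) + (g - 1*(-364)))/(j(-2) + 3162) = (1/(-3082 + 3953) + (368 - 1*(-364)))/((28 - 2)/(-28 - 2) + 3162) = (1/871 + (368 + 364))/(26/(-30) + 3162) = (1/871 + 732)/(-1/30*26 + 3162) = 637573/(871*(-13/15 + 3162)) = 637573/(871*(47417/15)) = (637573/871)*(15/47417) = 9563595/41300207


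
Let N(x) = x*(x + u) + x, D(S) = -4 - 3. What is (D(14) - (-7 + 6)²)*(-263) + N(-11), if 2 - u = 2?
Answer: 2214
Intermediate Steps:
D(S) = -7
u = 0 (u = 2 - 1*2 = 2 - 2 = 0)
N(x) = x + x² (N(x) = x*(x + 0) + x = x*x + x = x² + x = x + x²)
(D(14) - (-7 + 6)²)*(-263) + N(-11) = (-7 - (-7 + 6)²)*(-263) - 11*(1 - 11) = (-7 - 1*(-1)²)*(-263) - 11*(-10) = (-7 - 1*1)*(-263) + 110 = (-7 - 1)*(-263) + 110 = -8*(-263) + 110 = 2104 + 110 = 2214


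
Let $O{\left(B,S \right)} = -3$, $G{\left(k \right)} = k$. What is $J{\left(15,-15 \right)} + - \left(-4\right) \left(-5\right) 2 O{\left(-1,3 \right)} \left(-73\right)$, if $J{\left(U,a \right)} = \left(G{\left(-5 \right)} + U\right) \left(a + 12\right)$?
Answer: $-8790$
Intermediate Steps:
$J{\left(U,a \right)} = \left(-5 + U\right) \left(12 + a\right)$ ($J{\left(U,a \right)} = \left(-5 + U\right) \left(a + 12\right) = \left(-5 + U\right) \left(12 + a\right)$)
$J{\left(15,-15 \right)} + - \left(-4\right) \left(-5\right) 2 O{\left(-1,3 \right)} \left(-73\right) = \left(-60 - -75 + 12 \cdot 15 + 15 \left(-15\right)\right) + - \left(-4\right) \left(-5\right) 2 \left(-3\right) \left(-73\right) = \left(-60 + 75 + 180 - 225\right) + - 20 \cdot 2 \left(-3\right) \left(-73\right) = -30 + \left(-1\right) 40 \left(-3\right) \left(-73\right) = -30 + \left(-40\right) \left(-3\right) \left(-73\right) = -30 + 120 \left(-73\right) = -30 - 8760 = -8790$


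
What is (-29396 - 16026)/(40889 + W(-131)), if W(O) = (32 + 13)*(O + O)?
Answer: -45422/29099 ≈ -1.5609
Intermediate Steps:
W(O) = 90*O (W(O) = 45*(2*O) = 90*O)
(-29396 - 16026)/(40889 + W(-131)) = (-29396 - 16026)/(40889 + 90*(-131)) = -45422/(40889 - 11790) = -45422/29099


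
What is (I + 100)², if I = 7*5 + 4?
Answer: 19321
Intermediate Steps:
I = 39 (I = 35 + 4 = 39)
(I + 100)² = (39 + 100)² = 139² = 19321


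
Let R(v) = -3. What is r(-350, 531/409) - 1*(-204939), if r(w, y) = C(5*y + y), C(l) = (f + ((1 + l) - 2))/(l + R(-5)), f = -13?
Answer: 401472961/1959 ≈ 2.0494e+5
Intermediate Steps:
C(l) = (-14 + l)/(-3 + l) (C(l) = (-13 + ((1 + l) - 2))/(l - 3) = (-13 + (-1 + l))/(-3 + l) = (-14 + l)/(-3 + l))
r(w, y) = (-14 + 6*y)/(-3 + 6*y) (r(w, y) = (-14 + (5*y + y))/(-3 + (5*y + y)) = (-14 + 6*y)/(-3 + 6*y))
r(-350, 531/409) - 1*(-204939) = 2*(-7 + 3*(531/409))/(3*(-1 + 2*(531/409))) - 1*(-204939) = 2*(-7 + 3*(531*(1/409)))/(3*(-1 + 2*(531*(1/409)))) + 204939 = 2*(-7 + 3*(531/409))/(3*(-1 + 2*(531/409))) + 204939 = 2*(-7 + 1593/409)/(3*(-1 + 1062/409)) + 204939 = (⅔)*(-1270/409)/(653/409) + 204939 = (⅔)*(409/653)*(-1270/409) + 204939 = -2540/1959 + 204939 = 401472961/1959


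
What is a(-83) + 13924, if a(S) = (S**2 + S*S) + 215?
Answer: 27917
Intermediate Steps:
a(S) = 215 + 2*S**2 (a(S) = (S**2 + S**2) + 215 = 2*S**2 + 215 = 215 + 2*S**2)
a(-83) + 13924 = (215 + 2*(-83)**2) + 13924 = (215 + 2*6889) + 13924 = (215 + 13778) + 13924 = 13993 + 13924 = 27917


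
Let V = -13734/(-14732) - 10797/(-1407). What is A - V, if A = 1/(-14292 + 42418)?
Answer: -29864522476/3470199943 ≈ -8.6060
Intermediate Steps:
A = 1/28126 ≈ 3.5554e-5
V = 29730857/3454654 (V = -13734*(-1/14732) - 10797*(-1/1407) = 6867/7366 + 3599/469 = 29730857/3454654 ≈ 8.6060)
A - V = 1/28126 - 1*29730857/3454654 = 1/28126 - 29730857/3454654 = -29864522476/3470199943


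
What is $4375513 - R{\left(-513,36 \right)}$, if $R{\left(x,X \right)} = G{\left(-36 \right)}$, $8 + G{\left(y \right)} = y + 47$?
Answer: $4375510$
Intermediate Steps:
$G{\left(y \right)} = 39 + y$ ($G{\left(y \right)} = -8 + \left(y + 47\right) = -8 + \left(47 + y\right) = 39 + y$)
$R{\left(x,X \right)} = 3$ ($R{\left(x,X \right)} = 39 - 36 = 3$)
$4375513 - R{\left(-513,36 \right)} = 4375513 - 3 = 4375510$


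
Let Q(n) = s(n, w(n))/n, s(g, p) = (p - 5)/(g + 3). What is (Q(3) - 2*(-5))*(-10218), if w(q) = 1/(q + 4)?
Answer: -2087878/21 ≈ -99423.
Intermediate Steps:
w(q) = 1/(4 + q)
s(g, p) = (-5 + p)/(3 + g)
Q(n) = (-5 + 1/(4 + n))/(n*(3 + n)) (Q(n) = ((-5 + 1/(4 + n))/(3 + n))/n = (-5 + 1/(4 + n))/(n*(3 + n)))
(Q(3) - 2*(-5))*(-10218) = ((-19 - 5*3)/(3*(3 + 3)*(4 + 3)) - 2*(-5))*(-10218) = ((⅓)*(-19 - 15)/(6*7) + 10)*(-10218) = ((⅓)*(⅙)*(⅐)*(-34) + 10)*(-10218) = (-17/63 + 10)*(-10218) = (613/63)*(-10218) = -2087878/21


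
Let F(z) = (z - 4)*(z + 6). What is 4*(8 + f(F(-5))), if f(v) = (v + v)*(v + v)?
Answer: 1328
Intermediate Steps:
F(z) = (-4 + z)*(6 + z)
f(v) = 4*v² (f(v) = (2*v)*(2*v) = 4*v²)
4*(8 + f(F(-5))) = 4*(8 + 4*(-24 + (-5)² + 2*(-5))²) = 4*(8 + 4*(-24 + 25 - 10)²) = 4*(8 + 4*(-9)²) = 4*(8 + 4*81) = 4*(8 + 324) = 4*332 = 1328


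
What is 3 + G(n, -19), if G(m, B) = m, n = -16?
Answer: -13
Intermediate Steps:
3 + G(n, -19) = 3 - 16 = -13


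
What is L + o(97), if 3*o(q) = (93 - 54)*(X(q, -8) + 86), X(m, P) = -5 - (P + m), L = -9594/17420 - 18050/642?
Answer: -28532479/215070 ≈ -132.67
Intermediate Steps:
L = -6165199/215070 (L = -9594*1/17420 - 18050*1/642 = -369/670 - 9025/321 = -6165199/215070 ≈ -28.666)
X(m, P) = -5 - P - m (X(m, P) = -5 + (-P - m) = -5 - P - m)
o(q) = 1157 - 13*q (o(q) = ((93 - 54)*((-5 - 1*(-8) - q) + 86))/3 = (39*((-5 + 8 - q) + 86))/3 = (39*((3 - q) + 86))/3 = (39*(89 - q))/3 = (3471 - 39*q)/3 = 1157 - 13*q)
L + o(97) = -6165199/215070 + (1157 - 13*97) = -6165199/215070 + (1157 - 1261) = -6165199/215070 - 104 = -28532479/215070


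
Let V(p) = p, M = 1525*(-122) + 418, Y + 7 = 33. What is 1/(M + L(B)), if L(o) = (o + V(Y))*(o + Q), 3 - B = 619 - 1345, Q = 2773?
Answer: 1/2458378 ≈ 4.0677e-7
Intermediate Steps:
B = 729 (B = 3 - (619 - 1345) = 3 - 1*(-726) = 3 + 726 = 729)
Y = 26 (Y = -7 + 33 = 26)
M = -185632 (M = -186050 + 418 = -185632)
L(o) = (26 + o)*(2773 + o) (L(o) = (o + 26)*(o + 2773) = (26 + o)*(2773 + o))
1/(M + L(B)) = 1/(-185632 + (72098 + 729² + 2799*729)) = 1/(-185632 + (72098 + 531441 + 2040471)) = 1/(-185632 + 2644010) = 1/2458378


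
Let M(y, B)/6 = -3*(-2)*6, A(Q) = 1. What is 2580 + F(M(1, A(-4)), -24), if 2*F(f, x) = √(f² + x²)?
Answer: 2580 + 12*√82 ≈ 2688.7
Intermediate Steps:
M(y, B) = 216 (M(y, B) = 6*(-3*(-2)*6) = 6*(6*6) = 6*36 = 216)
F(f, x) = √(f² + x²)/2
2580 + F(M(1, A(-4)), -24) = 2580 + √(216² + (-24)²)/2 = 2580 + √(46656 + 576)/2 = 2580 + √47232/2 = 2580 + (24*√82)/2 = 2580 + 12*√82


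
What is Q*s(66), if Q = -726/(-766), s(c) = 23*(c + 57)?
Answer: 1026927/383 ≈ 2681.3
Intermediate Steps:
s(c) = 1311 + 23*c (s(c) = 23*(57 + c) = 1311 + 23*c)
Q = 363/383 (Q = -726*(-1/766) = 363/383 ≈ 0.94778)
Q*s(66) = 363*(1311 + 23*66)/383 = 363*(1311 + 1518)/383 = (363/383)*2829 = 1026927/383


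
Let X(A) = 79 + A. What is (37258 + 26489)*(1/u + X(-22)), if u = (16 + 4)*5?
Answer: 363421647/100 ≈ 3.6342e+6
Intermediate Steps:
u = 100 (u = 20*5 = 100)
(37258 + 26489)*(1/u + X(-22)) = (37258 + 26489)*(1/100 + (79 - 22)) = 63747*(1/100 + 57) = 63747*(5701/100) = 363421647/100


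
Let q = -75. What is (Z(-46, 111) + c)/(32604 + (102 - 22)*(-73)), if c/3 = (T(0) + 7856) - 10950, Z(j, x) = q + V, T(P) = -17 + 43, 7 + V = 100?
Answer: -4593/13382 ≈ -0.34322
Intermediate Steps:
V = 93 (V = -7 + 100 = 93)
T(P) = 26
Z(j, x) = 18 (Z(j, x) = -75 + 93 = 18)
c = -9204 (c = 3*((26 + 7856) - 10950) = 3*(7882 - 10950) = 3*(-3068) = -9204)
(Z(-46, 111) + c)/(32604 + (102 - 22)*(-73)) = (18 - 9204)/(32604 + (102 - 22)*(-73)) = -9186/(32604 + 80*(-73)) = -9186/(32604 - 5840) = -9186/26764 = -9186*1/26764 = -4593/13382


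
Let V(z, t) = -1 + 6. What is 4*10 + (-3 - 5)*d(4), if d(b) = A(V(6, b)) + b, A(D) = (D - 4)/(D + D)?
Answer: 36/5 ≈ 7.2000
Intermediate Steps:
V(z, t) = 5
A(D) = (-4 + D)/(2*D) (A(D) = (-4 + D)/((2*D)) = (-4 + D)*(1/(2*D)) = (-4 + D)/(2*D))
d(b) = 1/10 + b (d(b) = (1/2)*(-4 + 5)/5 + b = (1/2)*(1/5)*1 + b = 1/10 + b)
4*10 + (-3 - 5)*d(4) = 4*10 + (-3 - 5)*(1/10 + 4) = 40 - 8*41/10 = 40 - 164/5 = 36/5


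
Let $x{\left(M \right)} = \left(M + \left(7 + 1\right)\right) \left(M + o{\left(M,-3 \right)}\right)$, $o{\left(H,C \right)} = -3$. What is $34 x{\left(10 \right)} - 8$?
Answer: $4276$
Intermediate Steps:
$x{\left(M \right)} = \left(-3 + M\right) \left(8 + M\right)$ ($x{\left(M \right)} = \left(M + \left(7 + 1\right)\right) \left(M - 3\right) = \left(M + 8\right) \left(-3 + M\right) = \left(8 + M\right) \left(-3 + M\right) = \left(-3 + M\right) \left(8 + M\right)$)
$34 x{\left(10 \right)} - 8 = 34 \left(-24 + 10^{2} + 5 \cdot 10\right) - 8 = 34 \left(-24 + 100 + 50\right) - 8 = 34 \cdot 126 - 8 = 4284 - 8 = 4276$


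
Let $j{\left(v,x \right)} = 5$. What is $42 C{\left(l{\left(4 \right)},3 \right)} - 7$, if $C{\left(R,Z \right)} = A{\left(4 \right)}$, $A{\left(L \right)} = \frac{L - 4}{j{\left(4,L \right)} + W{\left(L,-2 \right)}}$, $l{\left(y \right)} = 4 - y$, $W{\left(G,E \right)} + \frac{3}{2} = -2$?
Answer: $-7$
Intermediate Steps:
$W{\left(G,E \right)} = - \frac{7}{2}$ ($W{\left(G,E \right)} = - \frac{3}{2} - 2 = - \frac{7}{2}$)
$A{\left(L \right)} = - \frac{8}{3} + \frac{2 L}{3}$ ($A{\left(L \right)} = \frac{L - 4}{5 - \frac{7}{2}} = \frac{-4 + L}{\frac{3}{2}} = \left(-4 + L\right) \frac{2}{3} = - \frac{8}{3} + \frac{2 L}{3}$)
$C{\left(R,Z \right)} = 0$ ($C{\left(R,Z \right)} = - \frac{8}{3} + \frac{2}{3} \cdot 4 = - \frac{8}{3} + \frac{8}{3} = 0$)
$42 C{\left(l{\left(4 \right)},3 \right)} - 7 = 42 \cdot 0 - 7 = 0 + \left(-8 + 1\right) = 0 - 7 = -7$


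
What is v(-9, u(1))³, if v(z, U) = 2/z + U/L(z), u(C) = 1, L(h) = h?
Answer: -1/27 ≈ -0.037037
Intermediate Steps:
v(z, U) = 2/z + U/z
v(-9, u(1))³ = ((2 + 1)/(-9))³ = (-⅑*3)³ = (-⅓)³ = -1/27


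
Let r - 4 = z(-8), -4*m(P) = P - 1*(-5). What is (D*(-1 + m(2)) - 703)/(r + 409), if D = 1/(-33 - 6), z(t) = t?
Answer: -109657/63180 ≈ -1.7356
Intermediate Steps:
m(P) = -5/4 - P/4 (m(P) = -(P - 1*(-5))/4 = -(P + 5)/4 = -(5 + P)/4 = -5/4 - P/4)
r = -4 (r = 4 - 8 = -4)
D = -1/39 (D = 1/(-39) = -1/39 ≈ -0.025641)
(D*(-1 + m(2)) - 703)/(r + 409) = (-(-1 + (-5/4 - ¼*2))/39 - 703)/(-4 + 409) = (-(-1 + (-5/4 - ½))/39 - 703)/405 = (-(-1 - 7/4)/39 - 703)*(1/405) = (-1/39*(-11/4) - 703)*(1/405) = (11/156 - 703)*(1/405) = -109657/156*1/405 = -109657/63180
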